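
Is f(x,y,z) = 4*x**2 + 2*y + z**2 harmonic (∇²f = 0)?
No, ∇²f = 10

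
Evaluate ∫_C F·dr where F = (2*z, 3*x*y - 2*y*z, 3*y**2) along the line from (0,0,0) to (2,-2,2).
44/3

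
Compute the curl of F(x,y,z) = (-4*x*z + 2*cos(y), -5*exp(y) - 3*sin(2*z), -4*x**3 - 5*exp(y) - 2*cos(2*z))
(-5*exp(y) + 6*cos(2*z), 4*x*(3*x - 1), 2*sin(y))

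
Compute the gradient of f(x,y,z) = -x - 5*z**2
(-1, 0, -10*z)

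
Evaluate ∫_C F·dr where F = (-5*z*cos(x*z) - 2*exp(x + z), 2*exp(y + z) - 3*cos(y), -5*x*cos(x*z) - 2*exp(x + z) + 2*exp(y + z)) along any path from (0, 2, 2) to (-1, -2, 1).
-2*exp(4) - 2 + 2*exp(-1) + 5*sin(1) + 6*sin(2) + 2*exp(2)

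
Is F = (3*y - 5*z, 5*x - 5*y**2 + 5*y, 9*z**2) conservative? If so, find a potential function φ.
No, ∇×F = (0, -5, 2) ≠ 0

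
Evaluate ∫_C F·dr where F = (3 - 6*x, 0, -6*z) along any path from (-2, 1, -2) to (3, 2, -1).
9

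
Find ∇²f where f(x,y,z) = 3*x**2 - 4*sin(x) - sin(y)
4*sin(x) + sin(y) + 6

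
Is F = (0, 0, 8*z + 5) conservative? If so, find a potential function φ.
Yes, F is conservative. φ = z*(4*z + 5)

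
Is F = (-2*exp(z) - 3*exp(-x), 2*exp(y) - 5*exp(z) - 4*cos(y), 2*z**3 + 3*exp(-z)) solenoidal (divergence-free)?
No, ∇·F = 6*z**2 + 2*exp(y) + 4*sin(y) - 3*exp(-z) + 3*exp(-x)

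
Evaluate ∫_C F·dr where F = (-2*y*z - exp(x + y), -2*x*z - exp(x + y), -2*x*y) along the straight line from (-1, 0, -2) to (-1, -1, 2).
-4 - exp(-2) + exp(-1)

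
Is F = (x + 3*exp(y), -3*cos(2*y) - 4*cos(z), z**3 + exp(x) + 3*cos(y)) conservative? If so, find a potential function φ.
No, ∇×F = (-3*sin(y) - 4*sin(z), -exp(x), -3*exp(y)) ≠ 0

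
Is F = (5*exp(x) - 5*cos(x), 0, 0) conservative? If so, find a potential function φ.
Yes, F is conservative. φ = 5*exp(x) - 5*sin(x)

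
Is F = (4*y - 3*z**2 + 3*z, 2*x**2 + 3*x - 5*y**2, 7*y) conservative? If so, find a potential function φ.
No, ∇×F = (7, 3 - 6*z, 4*x - 1) ≠ 0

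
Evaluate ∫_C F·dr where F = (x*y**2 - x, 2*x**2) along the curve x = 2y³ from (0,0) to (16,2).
2816/7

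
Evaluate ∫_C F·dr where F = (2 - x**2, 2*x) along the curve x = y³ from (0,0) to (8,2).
-440/3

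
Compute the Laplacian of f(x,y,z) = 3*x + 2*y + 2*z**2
4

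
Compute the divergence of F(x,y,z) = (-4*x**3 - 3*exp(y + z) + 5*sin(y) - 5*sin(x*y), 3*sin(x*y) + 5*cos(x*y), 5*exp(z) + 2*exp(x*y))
-12*x**2 - 5*x*sin(x*y) + 3*x*cos(x*y) - 5*y*cos(x*y) + 5*exp(z)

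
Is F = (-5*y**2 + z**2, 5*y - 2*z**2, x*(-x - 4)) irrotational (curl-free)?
No, ∇×F = (4*z, 2*x + 2*z + 4, 10*y)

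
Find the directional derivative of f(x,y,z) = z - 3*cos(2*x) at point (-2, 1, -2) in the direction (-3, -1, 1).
sqrt(11)*(18*sin(4) + 1)/11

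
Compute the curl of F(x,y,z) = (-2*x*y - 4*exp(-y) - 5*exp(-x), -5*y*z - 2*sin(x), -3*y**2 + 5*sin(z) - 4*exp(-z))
(-y, 0, 2*x - 2*cos(x) - 4*exp(-y))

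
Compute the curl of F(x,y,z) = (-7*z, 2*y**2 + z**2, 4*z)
(-2*z, -7, 0)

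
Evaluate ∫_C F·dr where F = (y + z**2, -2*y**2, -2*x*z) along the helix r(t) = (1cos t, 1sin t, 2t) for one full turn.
pi*(-1 + 16*pi)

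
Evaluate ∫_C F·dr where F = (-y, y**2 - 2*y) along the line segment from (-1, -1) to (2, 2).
-3/2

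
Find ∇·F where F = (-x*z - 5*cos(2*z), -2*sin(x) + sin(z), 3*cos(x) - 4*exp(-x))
-z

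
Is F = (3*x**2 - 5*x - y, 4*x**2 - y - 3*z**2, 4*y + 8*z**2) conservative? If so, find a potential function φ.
No, ∇×F = (6*z + 4, 0, 8*x + 1) ≠ 0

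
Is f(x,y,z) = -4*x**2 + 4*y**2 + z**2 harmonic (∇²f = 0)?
No, ∇²f = 2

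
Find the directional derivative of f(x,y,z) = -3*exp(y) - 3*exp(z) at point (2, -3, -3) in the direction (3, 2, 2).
-12*sqrt(17)*exp(-3)/17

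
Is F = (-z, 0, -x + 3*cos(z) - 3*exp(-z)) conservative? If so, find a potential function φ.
Yes, F is conservative. φ = -x*z + 3*sin(z) + 3*exp(-z)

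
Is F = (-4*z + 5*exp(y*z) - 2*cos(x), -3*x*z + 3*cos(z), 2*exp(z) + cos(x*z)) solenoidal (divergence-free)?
No, ∇·F = -x*sin(x*z) + 2*exp(z) + 2*sin(x)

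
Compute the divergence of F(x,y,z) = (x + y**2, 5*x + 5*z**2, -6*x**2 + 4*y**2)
1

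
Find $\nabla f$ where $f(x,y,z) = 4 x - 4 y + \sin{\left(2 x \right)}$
(2*cos(2*x) + 4, -4, 0)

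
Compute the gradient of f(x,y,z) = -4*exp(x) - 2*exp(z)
(-4*exp(x), 0, -2*exp(z))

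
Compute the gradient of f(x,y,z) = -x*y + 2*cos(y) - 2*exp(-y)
(-y, -x - 2*sin(y) + 2*exp(-y), 0)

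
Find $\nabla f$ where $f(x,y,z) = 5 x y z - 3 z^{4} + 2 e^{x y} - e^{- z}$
(y*(5*z + 2*exp(x*y)), x*(5*z + 2*exp(x*y)), 5*x*y - 12*z**3 + exp(-z))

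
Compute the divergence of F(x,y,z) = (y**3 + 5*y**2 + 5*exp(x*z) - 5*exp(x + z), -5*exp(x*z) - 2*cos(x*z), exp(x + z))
5*z*exp(x*z) - 4*exp(x + z)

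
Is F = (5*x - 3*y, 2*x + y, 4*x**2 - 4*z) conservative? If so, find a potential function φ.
No, ∇×F = (0, -8*x, 5) ≠ 0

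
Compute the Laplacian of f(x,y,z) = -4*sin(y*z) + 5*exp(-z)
(4*(y**2 + z**2)*exp(z)*sin(y*z) + 5)*exp(-z)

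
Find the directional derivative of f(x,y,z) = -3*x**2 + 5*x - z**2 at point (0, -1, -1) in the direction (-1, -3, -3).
-11*sqrt(19)/19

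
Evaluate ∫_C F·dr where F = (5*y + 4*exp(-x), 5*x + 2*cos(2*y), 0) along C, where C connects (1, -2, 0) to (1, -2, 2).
0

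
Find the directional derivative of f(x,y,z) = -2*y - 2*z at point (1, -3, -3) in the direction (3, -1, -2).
3*sqrt(14)/7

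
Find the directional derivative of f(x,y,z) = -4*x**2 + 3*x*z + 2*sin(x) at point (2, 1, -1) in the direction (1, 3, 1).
sqrt(11)*(-13 + 2*cos(2))/11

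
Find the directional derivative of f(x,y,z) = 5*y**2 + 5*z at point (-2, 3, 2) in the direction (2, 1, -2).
20/3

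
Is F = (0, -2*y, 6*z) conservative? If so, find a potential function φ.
Yes, F is conservative. φ = -y**2 + 3*z**2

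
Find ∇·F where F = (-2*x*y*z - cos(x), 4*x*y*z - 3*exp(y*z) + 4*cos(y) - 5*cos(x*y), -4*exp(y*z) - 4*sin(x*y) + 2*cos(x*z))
4*x*z + 5*x*sin(x*y) - 2*x*sin(x*z) - 2*y*z - 4*y*exp(y*z) - 3*z*exp(y*z) + sin(x) - 4*sin(y)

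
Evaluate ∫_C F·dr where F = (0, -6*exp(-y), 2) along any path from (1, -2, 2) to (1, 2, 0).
-12*sinh(2) - 4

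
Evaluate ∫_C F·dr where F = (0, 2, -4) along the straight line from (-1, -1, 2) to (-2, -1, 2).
0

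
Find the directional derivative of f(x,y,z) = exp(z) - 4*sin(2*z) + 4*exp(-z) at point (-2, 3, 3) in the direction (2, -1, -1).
sqrt(6)*(-exp(6) + 4 + 8*exp(3)*cos(6))*exp(-3)/6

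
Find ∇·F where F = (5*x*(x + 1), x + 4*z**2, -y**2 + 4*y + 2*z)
10*x + 7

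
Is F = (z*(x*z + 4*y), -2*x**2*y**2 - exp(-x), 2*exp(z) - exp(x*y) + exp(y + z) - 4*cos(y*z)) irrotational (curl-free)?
No, ∇×F = (-x*exp(x*y) + 4*z*sin(y*z) + exp(y + z), 2*x*z + y*exp(x*y) + 4*y, -4*x*y**2 - 4*z + exp(-x))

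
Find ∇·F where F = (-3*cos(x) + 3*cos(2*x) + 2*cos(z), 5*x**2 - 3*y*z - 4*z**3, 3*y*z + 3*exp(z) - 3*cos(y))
3*y - 3*z + 3*exp(z) + 3*sin(x) - 6*sin(2*x)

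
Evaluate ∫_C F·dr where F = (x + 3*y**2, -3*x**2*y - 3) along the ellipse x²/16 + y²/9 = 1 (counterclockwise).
0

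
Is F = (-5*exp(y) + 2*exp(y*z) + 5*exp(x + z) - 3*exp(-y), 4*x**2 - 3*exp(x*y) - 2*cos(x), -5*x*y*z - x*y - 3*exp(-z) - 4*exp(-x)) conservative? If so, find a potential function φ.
No, ∇×F = (x*(-5*z - 1), 5*y*z + 2*y*exp(y*z) + y + 5*exp(x + z) - 4*exp(-x), 8*x - 3*y*exp(x*y) - 2*z*exp(y*z) + 5*exp(y) + 2*sin(x) - 3*exp(-y)) ≠ 0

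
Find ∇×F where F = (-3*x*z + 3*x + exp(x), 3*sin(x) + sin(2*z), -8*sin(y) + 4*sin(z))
(-8*cos(y) - 2*cos(2*z), -3*x, 3*cos(x))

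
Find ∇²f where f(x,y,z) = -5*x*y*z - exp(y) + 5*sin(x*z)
-5*x**2*sin(x*z) - 5*z**2*sin(x*z) - exp(y)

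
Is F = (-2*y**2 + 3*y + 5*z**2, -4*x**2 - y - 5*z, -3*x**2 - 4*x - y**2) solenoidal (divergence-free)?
No, ∇·F = -1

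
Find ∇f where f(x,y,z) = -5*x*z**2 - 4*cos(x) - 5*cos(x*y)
(5*y*sin(x*y) - 5*z**2 + 4*sin(x), 5*x*sin(x*y), -10*x*z)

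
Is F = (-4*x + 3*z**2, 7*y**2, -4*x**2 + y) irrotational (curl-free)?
No, ∇×F = (1, 8*x + 6*z, 0)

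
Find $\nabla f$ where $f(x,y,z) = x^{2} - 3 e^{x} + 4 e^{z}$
(2*x - 3*exp(x), 0, 4*exp(z))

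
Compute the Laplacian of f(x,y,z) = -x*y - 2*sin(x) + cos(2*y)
2*sin(x) - 4*cos(2*y)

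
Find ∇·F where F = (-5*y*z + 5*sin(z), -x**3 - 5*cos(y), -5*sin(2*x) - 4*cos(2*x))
5*sin(y)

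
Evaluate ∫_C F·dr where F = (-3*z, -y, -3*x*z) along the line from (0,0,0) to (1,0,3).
-27/2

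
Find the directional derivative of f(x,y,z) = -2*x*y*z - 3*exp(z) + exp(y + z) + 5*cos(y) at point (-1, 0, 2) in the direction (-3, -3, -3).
sqrt(3)*(-4 + exp(2))/3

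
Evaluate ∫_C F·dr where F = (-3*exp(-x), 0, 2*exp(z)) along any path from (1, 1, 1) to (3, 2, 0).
-2*E - 3*exp(-1) + 3*exp(-3) + 2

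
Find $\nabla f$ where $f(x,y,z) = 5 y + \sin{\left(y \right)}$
(0, cos(y) + 5, 0)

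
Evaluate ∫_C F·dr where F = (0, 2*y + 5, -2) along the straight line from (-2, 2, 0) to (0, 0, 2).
-18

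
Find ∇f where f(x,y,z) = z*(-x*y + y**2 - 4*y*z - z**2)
(-y*z, z*(-x + 2*y - 4*z), -x*y + y**2 - 8*y*z - 3*z**2)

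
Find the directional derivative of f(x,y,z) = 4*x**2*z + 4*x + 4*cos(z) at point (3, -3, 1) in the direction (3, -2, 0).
84*sqrt(13)/13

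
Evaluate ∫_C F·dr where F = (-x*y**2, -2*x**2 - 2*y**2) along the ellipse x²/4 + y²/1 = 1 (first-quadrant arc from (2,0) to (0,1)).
-5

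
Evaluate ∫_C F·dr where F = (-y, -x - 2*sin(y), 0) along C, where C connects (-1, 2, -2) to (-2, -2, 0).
-6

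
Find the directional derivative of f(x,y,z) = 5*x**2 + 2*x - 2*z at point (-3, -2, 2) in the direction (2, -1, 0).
-56*sqrt(5)/5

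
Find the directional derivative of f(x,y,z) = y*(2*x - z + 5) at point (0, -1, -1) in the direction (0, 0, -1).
-1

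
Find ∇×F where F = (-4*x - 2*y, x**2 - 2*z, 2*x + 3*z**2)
(2, -2, 2*x + 2)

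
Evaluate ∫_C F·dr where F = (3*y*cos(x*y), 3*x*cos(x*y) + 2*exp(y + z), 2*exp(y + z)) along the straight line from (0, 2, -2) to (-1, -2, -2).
-2 + 2*exp(-4) + 3*sin(2)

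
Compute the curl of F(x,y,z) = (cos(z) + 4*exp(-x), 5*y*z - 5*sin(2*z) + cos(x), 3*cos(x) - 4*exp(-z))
(-5*y + 10*cos(2*z), 3*sin(x) - sin(z), -sin(x))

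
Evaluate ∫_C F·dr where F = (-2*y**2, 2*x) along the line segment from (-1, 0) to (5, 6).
-120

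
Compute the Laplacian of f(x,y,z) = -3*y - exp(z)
-exp(z)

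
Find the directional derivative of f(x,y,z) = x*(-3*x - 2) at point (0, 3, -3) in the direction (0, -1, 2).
0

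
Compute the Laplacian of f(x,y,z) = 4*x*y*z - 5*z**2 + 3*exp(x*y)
3*x**2*exp(x*y) + 3*y**2*exp(x*y) - 10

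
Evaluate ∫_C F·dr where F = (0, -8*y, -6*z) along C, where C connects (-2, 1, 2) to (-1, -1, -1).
9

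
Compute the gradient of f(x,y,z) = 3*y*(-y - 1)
(0, -6*y - 3, 0)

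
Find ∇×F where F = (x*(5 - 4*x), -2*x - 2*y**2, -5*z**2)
(0, 0, -2)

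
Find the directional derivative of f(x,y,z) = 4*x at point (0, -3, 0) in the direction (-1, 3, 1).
-4*sqrt(11)/11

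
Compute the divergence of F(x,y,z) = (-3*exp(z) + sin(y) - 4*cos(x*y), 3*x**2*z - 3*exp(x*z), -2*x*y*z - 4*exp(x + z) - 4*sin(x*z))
-2*x*y - 4*x*cos(x*z) + 4*y*sin(x*y) - 4*exp(x + z)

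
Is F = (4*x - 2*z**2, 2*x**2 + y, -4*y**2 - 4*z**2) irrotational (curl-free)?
No, ∇×F = (-8*y, -4*z, 4*x)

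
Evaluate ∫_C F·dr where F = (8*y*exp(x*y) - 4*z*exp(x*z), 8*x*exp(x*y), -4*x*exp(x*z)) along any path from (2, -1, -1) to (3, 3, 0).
-4 - 4*exp(-2) + 8*exp(9)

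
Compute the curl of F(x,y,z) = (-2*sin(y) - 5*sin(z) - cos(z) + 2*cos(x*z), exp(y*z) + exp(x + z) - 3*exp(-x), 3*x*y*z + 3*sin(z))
(3*x*z - y*exp(y*z) - exp(x + z), -2*x*sin(x*z) - 3*y*z + sin(z) - 5*cos(z), exp(x + z) + 2*cos(y) + 3*exp(-x))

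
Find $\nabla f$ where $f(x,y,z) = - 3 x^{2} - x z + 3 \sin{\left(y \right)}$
(-6*x - z, 3*cos(y), -x)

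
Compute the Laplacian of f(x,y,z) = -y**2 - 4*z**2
-10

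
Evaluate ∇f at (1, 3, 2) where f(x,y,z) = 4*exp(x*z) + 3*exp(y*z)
(8*exp(2), 6*exp(6), (4 + 9*exp(4))*exp(2))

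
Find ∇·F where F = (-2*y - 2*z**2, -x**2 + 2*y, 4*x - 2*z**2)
2 - 4*z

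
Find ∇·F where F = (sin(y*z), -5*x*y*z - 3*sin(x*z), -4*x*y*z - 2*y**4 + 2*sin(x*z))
x*(-4*y - 5*z + 2*cos(x*z))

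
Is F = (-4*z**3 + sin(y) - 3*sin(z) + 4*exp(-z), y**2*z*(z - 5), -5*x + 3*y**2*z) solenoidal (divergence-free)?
No, ∇·F = y*(3*y + 2*z*(z - 5))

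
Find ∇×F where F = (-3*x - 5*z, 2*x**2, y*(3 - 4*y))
(3 - 8*y, -5, 4*x)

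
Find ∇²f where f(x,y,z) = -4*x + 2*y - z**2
-2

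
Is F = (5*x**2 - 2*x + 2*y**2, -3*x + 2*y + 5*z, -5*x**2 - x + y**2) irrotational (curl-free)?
No, ∇×F = (2*y - 5, 10*x + 1, -4*y - 3)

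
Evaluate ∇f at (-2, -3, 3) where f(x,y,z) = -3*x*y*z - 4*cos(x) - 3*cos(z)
(27 - 4*sin(2), 18, -18 + 3*sin(3))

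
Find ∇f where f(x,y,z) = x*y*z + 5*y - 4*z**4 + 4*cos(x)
(y*z - 4*sin(x), x*z + 5, x*y - 16*z**3)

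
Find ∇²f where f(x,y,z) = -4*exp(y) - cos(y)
-4*exp(y) + cos(y)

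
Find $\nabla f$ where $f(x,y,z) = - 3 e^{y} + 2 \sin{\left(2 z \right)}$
(0, -3*exp(y), 4*cos(2*z))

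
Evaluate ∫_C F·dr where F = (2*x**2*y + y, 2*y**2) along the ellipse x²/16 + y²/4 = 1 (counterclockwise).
-72*pi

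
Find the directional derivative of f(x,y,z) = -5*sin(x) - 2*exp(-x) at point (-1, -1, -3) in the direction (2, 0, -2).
sqrt(2)*(E - 5*cos(1)/2)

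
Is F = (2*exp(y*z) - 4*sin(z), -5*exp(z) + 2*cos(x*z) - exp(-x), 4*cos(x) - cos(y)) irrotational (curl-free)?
No, ∇×F = (2*x*sin(x*z) + 5*exp(z) + sin(y), 2*y*exp(y*z) + 4*sin(x) - 4*cos(z), (-2*z*(exp(y*z) + sin(x*z))*exp(x) + 1)*exp(-x))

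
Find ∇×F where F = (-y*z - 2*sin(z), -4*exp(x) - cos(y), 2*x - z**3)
(0, -y - 2*cos(z) - 2, z - 4*exp(x))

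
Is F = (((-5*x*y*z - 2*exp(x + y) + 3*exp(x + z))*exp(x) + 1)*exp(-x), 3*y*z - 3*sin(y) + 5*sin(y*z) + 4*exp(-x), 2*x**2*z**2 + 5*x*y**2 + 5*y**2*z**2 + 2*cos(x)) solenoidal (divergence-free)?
No, ∇·F = 4*x**2*z + 10*y**2*z - 5*y*z + 5*z*cos(y*z) + 3*z - 2*exp(x + y) + 3*exp(x + z) - 3*cos(y) - exp(-x)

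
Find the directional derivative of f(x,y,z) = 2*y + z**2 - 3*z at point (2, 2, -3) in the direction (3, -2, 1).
-13*sqrt(14)/14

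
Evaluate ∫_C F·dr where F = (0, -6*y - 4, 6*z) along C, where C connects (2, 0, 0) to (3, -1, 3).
28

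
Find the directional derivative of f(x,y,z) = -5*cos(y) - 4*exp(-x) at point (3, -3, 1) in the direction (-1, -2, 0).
sqrt(5)*(-4/5 + 2*exp(3)*sin(3))*exp(-3)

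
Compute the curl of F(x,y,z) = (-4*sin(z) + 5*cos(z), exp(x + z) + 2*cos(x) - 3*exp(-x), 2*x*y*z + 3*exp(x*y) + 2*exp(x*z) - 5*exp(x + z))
(2*x*z + 3*x*exp(x*y) - exp(x + z), -2*y*z - 3*y*exp(x*y) - 2*z*exp(x*z) + 5*exp(x + z) - 5*sin(z) - 4*cos(z), exp(x + z) - 2*sin(x) + 3*exp(-x))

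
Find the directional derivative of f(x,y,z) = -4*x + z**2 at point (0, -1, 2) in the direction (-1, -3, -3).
-8*sqrt(19)/19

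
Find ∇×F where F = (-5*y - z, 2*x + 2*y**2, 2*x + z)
(0, -3, 7)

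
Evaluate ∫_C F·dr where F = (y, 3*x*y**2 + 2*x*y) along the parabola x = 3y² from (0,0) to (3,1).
53/10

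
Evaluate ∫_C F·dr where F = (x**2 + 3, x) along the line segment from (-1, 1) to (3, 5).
76/3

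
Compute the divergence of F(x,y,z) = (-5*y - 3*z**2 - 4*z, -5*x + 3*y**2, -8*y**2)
6*y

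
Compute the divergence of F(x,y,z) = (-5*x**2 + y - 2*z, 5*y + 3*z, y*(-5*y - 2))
5 - 10*x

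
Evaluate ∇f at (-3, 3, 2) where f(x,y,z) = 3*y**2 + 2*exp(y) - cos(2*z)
(0, 18 + 2*exp(3), 2*sin(4))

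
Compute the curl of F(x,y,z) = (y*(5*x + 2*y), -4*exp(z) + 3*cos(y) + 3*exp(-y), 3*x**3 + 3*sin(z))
(4*exp(z), -9*x**2, -5*x - 4*y)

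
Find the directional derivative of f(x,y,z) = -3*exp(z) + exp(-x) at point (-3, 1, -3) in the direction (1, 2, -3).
sqrt(14)*(9 - exp(6))*exp(-3)/14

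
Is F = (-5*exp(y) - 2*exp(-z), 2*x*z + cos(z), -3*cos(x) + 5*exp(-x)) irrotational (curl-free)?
No, ∇×F = (-2*x + sin(z), -3*sin(x) + 2*exp(-z) + 5*exp(-x), 2*z + 5*exp(y))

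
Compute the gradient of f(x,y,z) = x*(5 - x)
(5 - 2*x, 0, 0)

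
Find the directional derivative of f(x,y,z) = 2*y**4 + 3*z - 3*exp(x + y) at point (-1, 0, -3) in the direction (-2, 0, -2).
3*sqrt(2)*(1 - E)*exp(-1)/2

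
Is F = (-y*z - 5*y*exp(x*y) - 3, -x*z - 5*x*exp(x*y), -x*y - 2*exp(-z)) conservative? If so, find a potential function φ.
Yes, F is conservative. φ = -x*y*z - 3*x - 5*exp(x*y) + 2*exp(-z)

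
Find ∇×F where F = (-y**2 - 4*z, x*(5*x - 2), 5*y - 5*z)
(5, -4, 10*x + 2*y - 2)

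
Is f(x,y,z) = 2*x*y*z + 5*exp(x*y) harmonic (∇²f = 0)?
No, ∇²f = 5*(x**2 + y**2)*exp(x*y)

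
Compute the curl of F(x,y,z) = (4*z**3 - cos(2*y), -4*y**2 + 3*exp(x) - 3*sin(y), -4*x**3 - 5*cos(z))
(0, 12*x**2 + 12*z**2, 3*exp(x) - 2*sin(2*y))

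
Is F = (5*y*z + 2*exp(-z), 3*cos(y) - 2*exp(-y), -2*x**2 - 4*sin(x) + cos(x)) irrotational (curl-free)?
No, ∇×F = (0, 4*x + 5*y + sin(x) + 4*cos(x) - 2*exp(-z), -5*z)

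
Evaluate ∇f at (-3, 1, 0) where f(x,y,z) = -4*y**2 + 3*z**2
(0, -8, 0)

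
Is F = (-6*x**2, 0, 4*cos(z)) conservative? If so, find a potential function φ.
Yes, F is conservative. φ = -2*x**3 + 4*sin(z)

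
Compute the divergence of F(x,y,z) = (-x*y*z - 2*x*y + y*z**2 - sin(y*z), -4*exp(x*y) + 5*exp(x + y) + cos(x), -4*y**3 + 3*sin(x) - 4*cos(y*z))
-4*x*exp(x*y) - y*z + 4*y*sin(y*z) - 2*y + 5*exp(x + y)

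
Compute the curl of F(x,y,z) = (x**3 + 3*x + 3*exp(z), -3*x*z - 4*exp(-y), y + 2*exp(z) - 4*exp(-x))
(3*x + 1, 3*exp(z) - 4*exp(-x), -3*z)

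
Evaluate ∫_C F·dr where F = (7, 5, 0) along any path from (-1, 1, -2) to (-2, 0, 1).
-12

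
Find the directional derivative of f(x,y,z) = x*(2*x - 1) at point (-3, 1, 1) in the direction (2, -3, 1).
-13*sqrt(14)/7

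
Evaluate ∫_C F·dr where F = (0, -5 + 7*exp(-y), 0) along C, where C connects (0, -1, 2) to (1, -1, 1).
0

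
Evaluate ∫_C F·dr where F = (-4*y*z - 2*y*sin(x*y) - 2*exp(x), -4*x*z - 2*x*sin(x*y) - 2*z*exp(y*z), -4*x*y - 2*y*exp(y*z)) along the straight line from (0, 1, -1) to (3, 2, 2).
2*(E*(-exp(4) - 24 - exp(3) + cos(6)) + 1)*exp(-1)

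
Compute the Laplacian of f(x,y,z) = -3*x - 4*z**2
-8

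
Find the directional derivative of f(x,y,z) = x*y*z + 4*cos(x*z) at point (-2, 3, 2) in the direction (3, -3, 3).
4*sqrt(3)/3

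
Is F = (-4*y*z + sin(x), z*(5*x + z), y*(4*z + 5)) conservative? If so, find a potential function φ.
No, ∇×F = (-5*x + 2*z + 5, -4*y, 9*z) ≠ 0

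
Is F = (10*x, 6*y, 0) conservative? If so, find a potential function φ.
Yes, F is conservative. φ = 5*x**2 + 3*y**2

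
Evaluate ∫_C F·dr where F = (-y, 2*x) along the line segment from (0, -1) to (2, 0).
3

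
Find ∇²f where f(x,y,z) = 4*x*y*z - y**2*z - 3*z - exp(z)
-2*z - exp(z)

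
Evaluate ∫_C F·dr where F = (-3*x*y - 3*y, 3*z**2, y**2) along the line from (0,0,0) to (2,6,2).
6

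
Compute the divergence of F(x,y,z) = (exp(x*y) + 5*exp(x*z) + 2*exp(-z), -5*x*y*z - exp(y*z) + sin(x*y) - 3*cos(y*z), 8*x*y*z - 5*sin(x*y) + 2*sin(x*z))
8*x*y - 5*x*z + x*cos(x*y) + 2*x*cos(x*z) + y*exp(x*y) + 5*z*exp(x*z) - z*exp(y*z) + 3*z*sin(y*z)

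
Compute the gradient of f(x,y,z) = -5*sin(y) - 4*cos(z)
(0, -5*cos(y), 4*sin(z))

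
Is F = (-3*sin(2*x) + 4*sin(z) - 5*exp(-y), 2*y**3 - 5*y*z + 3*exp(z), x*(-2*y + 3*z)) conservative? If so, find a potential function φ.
No, ∇×F = (-2*x + 5*y - 3*exp(z), 2*y - 3*z + 4*cos(z), -5*exp(-y)) ≠ 0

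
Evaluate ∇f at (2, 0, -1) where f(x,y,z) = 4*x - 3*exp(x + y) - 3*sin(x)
(-3*exp(2) - 3*cos(2) + 4, -3*exp(2), 0)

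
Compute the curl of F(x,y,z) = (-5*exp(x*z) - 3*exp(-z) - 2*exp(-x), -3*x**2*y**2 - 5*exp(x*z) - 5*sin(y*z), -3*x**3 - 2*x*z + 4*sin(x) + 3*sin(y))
(5*x*exp(x*z) + 5*y*cos(y*z) + 3*cos(y), 9*x**2 - 5*x*exp(x*z) + 2*z - 4*cos(x) + 3*exp(-z), -6*x*y**2 - 5*z*exp(x*z))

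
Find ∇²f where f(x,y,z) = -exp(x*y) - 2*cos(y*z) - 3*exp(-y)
-x**2*exp(x*y) - y**2*exp(x*y) + 2*y**2*cos(y*z) + 2*z**2*cos(y*z) - 3*exp(-y)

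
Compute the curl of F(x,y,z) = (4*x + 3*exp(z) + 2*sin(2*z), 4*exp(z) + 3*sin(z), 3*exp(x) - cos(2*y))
(-4*exp(z) + 2*sin(2*y) - 3*cos(z), -3*exp(x) + 3*exp(z) + 4*cos(2*z), 0)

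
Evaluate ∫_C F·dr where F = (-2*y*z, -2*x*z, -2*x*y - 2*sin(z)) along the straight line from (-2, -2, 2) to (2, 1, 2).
8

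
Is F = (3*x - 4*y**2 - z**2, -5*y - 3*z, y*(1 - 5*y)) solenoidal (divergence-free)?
No, ∇·F = -2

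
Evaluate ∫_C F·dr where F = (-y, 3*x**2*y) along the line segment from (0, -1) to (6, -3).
192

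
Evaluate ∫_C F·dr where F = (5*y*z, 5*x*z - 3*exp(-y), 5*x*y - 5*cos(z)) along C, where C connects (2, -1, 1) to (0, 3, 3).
-3*E - 5*sin(3) + 3*exp(-3) + 5*sin(1) + 10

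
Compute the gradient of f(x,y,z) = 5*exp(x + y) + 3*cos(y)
(5*exp(x + y), 5*exp(x + y) - 3*sin(y), 0)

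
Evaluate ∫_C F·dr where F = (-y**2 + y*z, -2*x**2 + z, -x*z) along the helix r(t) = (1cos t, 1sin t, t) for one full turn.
-pi**2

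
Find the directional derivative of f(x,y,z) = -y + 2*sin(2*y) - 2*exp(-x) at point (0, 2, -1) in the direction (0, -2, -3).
2*sqrt(13)*(1 - 4*cos(4))/13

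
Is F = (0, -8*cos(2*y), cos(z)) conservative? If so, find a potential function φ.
Yes, F is conservative. φ = -4*sin(2*y) + sin(z)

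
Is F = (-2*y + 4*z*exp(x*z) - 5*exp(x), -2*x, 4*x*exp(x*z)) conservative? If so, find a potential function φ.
Yes, F is conservative. φ = -2*x*y - 5*exp(x) + 4*exp(x*z)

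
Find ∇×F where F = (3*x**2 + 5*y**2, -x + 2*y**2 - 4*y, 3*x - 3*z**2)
(0, -3, -10*y - 1)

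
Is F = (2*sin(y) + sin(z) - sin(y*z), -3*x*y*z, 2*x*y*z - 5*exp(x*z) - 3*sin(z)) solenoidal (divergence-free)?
No, ∇·F = 2*x*y - 3*x*z - 5*x*exp(x*z) - 3*cos(z)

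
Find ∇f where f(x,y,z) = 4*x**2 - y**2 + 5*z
(8*x, -2*y, 5)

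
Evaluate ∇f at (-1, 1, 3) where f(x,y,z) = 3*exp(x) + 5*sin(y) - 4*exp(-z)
(3*exp(-1), 5*cos(1), 4*exp(-3))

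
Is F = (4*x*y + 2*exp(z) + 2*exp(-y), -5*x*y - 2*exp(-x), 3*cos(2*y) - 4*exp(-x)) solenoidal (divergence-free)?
No, ∇·F = -5*x + 4*y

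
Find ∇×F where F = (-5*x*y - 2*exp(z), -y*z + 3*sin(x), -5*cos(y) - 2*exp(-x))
(y + 5*sin(y), -2*exp(z) - 2*exp(-x), 5*x + 3*cos(x))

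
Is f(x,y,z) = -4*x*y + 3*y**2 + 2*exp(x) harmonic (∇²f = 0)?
No, ∇²f = 2*exp(x) + 6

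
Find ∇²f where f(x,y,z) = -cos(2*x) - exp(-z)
4*cos(2*x) - exp(-z)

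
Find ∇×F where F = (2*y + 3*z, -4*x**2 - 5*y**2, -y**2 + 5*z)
(-2*y, 3, -8*x - 2)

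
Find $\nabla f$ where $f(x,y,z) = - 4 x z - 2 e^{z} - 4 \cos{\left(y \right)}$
(-4*z, 4*sin(y), -4*x - 2*exp(z))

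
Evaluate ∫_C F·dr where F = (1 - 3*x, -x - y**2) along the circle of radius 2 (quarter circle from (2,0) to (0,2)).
4/3 - pi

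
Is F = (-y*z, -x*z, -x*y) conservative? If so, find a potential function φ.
Yes, F is conservative. φ = -x*y*z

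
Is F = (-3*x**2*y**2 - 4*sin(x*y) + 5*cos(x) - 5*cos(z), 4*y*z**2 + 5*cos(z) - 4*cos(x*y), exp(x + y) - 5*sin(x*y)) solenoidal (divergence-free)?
No, ∇·F = -6*x*y**2 + 4*x*sin(x*y) - 4*y*cos(x*y) + 4*z**2 - 5*sin(x)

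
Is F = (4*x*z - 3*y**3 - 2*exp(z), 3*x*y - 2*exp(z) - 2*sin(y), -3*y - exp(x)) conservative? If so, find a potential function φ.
No, ∇×F = (2*exp(z) - 3, 4*x + exp(x) - 2*exp(z), 3*y*(3*y + 1)) ≠ 0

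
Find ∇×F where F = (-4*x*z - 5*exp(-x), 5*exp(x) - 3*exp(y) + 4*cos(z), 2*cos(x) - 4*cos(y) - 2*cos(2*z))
(4*sin(y) + 4*sin(z), -4*x + 2*sin(x), 5*exp(x))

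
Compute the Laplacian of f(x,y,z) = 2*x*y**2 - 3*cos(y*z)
4*x + 3*y**2*cos(y*z) + 3*z**2*cos(y*z)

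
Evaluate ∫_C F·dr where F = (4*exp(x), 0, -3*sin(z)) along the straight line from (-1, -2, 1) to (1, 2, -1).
8*sinh(1)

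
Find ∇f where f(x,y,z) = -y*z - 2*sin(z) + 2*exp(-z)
(0, -z, -y - 2*cos(z) - 2*exp(-z))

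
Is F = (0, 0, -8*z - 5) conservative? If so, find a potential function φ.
Yes, F is conservative. φ = z*(-4*z - 5)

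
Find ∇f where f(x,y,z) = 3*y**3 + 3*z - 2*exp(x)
(-2*exp(x), 9*y**2, 3)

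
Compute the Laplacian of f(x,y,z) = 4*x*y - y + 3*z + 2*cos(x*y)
-2*(x**2 + y**2)*cos(x*y)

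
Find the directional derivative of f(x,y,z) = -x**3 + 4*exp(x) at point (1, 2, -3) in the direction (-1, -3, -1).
sqrt(11)*(3 - 4*E)/11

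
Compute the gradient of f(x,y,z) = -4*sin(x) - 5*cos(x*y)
(5*y*sin(x*y) - 4*cos(x), 5*x*sin(x*y), 0)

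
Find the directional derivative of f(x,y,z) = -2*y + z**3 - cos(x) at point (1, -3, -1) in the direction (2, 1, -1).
sqrt(6)*(-5 + 2*sin(1))/6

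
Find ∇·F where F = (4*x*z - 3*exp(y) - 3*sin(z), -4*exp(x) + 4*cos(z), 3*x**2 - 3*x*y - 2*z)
4*z - 2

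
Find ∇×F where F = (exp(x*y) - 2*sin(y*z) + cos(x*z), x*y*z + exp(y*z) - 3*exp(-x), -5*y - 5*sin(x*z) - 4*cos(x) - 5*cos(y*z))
(-x*y - y*exp(y*z) + 5*z*sin(y*z) - 5, -x*sin(x*z) - 2*y*cos(y*z) + 5*z*cos(x*z) - 4*sin(x), -x*exp(x*y) + y*z + 2*z*cos(y*z) + 3*exp(-x))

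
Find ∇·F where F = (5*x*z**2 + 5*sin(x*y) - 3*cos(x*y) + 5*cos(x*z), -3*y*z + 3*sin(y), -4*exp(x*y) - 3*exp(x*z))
-3*x*exp(x*z) + 3*y*sin(x*y) + 5*y*cos(x*y) + 5*z**2 - 5*z*sin(x*z) - 3*z + 3*cos(y)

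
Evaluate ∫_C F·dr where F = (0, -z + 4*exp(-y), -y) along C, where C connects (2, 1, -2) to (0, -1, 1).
-8*sinh(1) - 1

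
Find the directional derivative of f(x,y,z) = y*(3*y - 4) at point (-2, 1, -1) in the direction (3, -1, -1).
-2*sqrt(11)/11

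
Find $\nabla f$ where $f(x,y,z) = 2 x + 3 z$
(2, 0, 3)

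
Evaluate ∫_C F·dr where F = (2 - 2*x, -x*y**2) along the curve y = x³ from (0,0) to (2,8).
-1536/5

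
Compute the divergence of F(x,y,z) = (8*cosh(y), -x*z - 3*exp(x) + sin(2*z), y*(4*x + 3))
0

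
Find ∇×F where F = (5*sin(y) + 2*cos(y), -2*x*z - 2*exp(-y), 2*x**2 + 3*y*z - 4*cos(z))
(2*x + 3*z, -4*x, -2*z + 2*sin(y) - 5*cos(y))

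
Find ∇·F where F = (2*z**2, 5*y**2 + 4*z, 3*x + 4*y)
10*y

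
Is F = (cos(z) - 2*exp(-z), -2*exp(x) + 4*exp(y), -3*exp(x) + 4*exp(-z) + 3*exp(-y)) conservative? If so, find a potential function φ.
No, ∇×F = (-3*exp(-y), 3*exp(x) - sin(z) + 2*exp(-z), -2*exp(x)) ≠ 0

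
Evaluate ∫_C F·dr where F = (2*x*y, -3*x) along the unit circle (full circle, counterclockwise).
-3*pi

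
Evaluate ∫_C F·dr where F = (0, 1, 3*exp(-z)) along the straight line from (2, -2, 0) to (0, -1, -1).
4 - 3*E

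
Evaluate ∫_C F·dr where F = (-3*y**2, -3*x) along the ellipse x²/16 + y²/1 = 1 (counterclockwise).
-12*pi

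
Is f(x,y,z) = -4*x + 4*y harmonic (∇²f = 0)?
Yes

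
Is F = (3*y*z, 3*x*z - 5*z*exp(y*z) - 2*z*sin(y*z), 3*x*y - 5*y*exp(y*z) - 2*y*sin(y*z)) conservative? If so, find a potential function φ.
Yes, F is conservative. φ = 3*x*y*z - 5*exp(y*z) + 2*cos(y*z)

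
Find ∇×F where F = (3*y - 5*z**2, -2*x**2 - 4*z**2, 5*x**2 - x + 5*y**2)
(10*y + 8*z, -10*x - 10*z + 1, -4*x - 3)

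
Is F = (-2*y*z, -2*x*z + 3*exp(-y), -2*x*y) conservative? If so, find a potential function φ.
Yes, F is conservative. φ = -2*x*y*z - 3*exp(-y)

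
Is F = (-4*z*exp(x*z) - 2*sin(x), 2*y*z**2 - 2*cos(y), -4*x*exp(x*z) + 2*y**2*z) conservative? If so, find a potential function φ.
Yes, F is conservative. φ = y**2*z**2 - 4*exp(x*z) - 2*sin(y) + 2*cos(x)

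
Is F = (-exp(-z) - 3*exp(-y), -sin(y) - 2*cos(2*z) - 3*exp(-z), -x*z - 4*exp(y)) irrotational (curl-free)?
No, ∇×F = (-4*exp(y) - 4*sin(2*z) - 3*exp(-z), z + exp(-z), -3*exp(-y))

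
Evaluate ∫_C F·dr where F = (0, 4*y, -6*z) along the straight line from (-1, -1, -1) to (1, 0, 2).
-11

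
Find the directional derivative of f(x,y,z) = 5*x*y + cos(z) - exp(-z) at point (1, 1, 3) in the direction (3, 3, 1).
sqrt(19)*(-exp(3)*sin(3) + 1 + 30*exp(3))*exp(-3)/19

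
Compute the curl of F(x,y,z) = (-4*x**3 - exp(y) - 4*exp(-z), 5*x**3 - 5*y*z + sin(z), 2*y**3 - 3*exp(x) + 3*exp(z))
(6*y**2 + 5*y - cos(z), 3*exp(x) + 4*exp(-z), 15*x**2 + exp(y))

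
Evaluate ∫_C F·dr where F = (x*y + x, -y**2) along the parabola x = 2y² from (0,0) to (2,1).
49/15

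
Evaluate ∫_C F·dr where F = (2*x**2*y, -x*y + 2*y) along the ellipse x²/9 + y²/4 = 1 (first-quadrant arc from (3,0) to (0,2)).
-27*pi/4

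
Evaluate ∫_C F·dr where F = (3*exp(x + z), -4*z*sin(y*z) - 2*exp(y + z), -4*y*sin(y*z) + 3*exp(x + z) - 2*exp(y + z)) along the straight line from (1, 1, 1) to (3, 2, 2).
-2*exp(4) - exp(2) + 4*cos(4) - 4*cos(1) + 3*exp(5)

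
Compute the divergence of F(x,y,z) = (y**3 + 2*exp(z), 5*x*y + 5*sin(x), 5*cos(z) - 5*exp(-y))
5*x - 5*sin(z)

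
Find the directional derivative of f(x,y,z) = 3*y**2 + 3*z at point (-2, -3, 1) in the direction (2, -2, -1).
11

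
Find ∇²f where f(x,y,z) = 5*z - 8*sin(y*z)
8*(y**2 + z**2)*sin(y*z)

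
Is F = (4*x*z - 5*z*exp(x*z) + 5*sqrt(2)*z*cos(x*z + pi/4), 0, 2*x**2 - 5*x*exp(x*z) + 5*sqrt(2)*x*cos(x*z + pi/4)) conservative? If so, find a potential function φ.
Yes, F is conservative. φ = 2*x**2*z - 5*exp(x*z) + 5*sqrt(2)*sin(x*z + pi/4)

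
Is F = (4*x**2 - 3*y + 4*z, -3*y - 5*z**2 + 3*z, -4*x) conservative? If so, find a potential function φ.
No, ∇×F = (10*z - 3, 8, 3) ≠ 0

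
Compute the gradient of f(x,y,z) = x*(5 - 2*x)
(5 - 4*x, 0, 0)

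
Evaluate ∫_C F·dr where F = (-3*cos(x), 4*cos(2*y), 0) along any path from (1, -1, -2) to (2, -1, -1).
-3*sin(2) + 3*sin(1)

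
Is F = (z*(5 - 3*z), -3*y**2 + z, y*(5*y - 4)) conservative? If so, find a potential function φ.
No, ∇×F = (10*y - 5, 5 - 6*z, 0) ≠ 0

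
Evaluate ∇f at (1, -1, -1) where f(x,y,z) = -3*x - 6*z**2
(-3, 0, 12)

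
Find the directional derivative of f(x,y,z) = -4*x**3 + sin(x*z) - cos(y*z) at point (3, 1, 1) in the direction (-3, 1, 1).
2*sqrt(11)*(sin(1) + 162)/11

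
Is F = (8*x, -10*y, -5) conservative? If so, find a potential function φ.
Yes, F is conservative. φ = 4*x**2 - 5*y**2 - 5*z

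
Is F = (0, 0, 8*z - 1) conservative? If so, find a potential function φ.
Yes, F is conservative. φ = z*(4*z - 1)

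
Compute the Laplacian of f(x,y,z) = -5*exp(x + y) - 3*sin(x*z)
3*x**2*sin(x*z) + 3*z**2*sin(x*z) - 10*exp(x + y)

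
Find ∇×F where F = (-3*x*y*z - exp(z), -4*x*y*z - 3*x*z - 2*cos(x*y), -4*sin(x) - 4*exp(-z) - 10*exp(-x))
(x*(4*y + 3), -3*x*y - exp(z) + 4*cos(x) - 10*exp(-x), 3*x*z - 4*y*z + 2*y*sin(x*y) - 3*z)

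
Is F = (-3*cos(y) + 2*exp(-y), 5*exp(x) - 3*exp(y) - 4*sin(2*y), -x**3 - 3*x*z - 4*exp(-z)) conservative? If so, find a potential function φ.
No, ∇×F = (0, 3*x**2 + 3*z, 5*exp(x) - 3*sin(y) + 2*exp(-y)) ≠ 0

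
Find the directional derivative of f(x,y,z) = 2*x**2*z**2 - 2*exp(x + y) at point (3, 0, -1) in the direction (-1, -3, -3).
8*sqrt(19)*(12 + exp(3))/19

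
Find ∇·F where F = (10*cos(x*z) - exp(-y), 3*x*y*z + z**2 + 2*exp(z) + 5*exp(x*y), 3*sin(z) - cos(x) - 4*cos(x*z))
3*x*z + 5*x*exp(x*y) + 4*x*sin(x*z) - 10*z*sin(x*z) + 3*cos(z)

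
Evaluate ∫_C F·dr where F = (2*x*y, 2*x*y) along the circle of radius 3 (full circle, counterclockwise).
0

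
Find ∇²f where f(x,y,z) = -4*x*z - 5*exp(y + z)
-10*exp(y + z)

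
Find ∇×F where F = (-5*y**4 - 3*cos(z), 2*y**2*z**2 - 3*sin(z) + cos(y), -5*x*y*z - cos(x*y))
(-5*x*z + x*sin(x*y) - 4*y**2*z + 3*cos(z), 5*y*z - y*sin(x*y) + 3*sin(z), 20*y**3)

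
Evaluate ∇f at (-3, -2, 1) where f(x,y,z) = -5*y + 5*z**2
(0, -5, 10)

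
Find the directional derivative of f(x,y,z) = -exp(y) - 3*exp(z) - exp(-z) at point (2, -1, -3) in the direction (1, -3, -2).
sqrt(14)*(-2*exp(6) + 6 + 3*exp(2))*exp(-3)/14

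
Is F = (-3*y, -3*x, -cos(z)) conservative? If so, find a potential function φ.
Yes, F is conservative. φ = -3*x*y - sin(z)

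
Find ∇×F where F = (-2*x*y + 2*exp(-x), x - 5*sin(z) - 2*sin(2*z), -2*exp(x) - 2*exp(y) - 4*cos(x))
(-2*exp(y) + 5*cos(z) + 4*cos(2*z), 2*exp(x) - 4*sin(x), 2*x + 1)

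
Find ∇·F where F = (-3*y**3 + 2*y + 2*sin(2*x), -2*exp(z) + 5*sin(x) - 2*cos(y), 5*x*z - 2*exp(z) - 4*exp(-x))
5*x - 2*exp(z) + 2*sin(y) + 4*cos(2*x)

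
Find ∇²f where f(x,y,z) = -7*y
0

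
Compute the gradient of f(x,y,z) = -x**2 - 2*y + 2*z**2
(-2*x, -2, 4*z)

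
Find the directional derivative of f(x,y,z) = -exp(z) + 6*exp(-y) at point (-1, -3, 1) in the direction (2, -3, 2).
2*sqrt(17)*E*(-1 + 9*exp(2))/17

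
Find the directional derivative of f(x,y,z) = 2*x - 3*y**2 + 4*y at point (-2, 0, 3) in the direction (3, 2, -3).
7*sqrt(22)/11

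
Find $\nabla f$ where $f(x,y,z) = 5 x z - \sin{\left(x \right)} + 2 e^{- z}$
(5*z - cos(x), 0, 5*x - 2*exp(-z))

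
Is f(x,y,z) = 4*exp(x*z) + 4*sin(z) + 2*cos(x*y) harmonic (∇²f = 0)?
No, ∇²f = 4*x**2*exp(x*z) - 2*x**2*cos(x*y) - 2*y**2*cos(x*y) + 4*z**2*exp(x*z) - 4*sin(z)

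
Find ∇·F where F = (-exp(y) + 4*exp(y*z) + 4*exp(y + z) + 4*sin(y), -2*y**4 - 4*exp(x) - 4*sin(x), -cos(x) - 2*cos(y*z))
2*y*(-4*y**2 + sin(y*z))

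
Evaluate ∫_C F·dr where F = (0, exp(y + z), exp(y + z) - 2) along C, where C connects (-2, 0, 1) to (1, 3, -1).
-E + 4 + exp(2)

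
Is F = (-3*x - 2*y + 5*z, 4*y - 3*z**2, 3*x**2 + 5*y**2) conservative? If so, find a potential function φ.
No, ∇×F = (10*y + 6*z, 5 - 6*x, 2) ≠ 0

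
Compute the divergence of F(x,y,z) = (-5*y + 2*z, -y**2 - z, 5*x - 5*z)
-2*y - 5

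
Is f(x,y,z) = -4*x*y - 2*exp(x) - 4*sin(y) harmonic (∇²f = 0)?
No, ∇²f = -2*exp(x) + 4*sin(y)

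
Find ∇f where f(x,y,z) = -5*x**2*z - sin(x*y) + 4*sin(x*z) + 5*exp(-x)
(-10*x*z - y*cos(x*y) + 4*z*cos(x*z) - 5*exp(-x), -x*cos(x*y), x*(-5*x + 4*cos(x*z)))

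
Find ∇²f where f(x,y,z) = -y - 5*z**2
-10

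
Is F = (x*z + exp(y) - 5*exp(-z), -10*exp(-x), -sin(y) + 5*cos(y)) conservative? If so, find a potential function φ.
No, ∇×F = (-5*sin(y) - cos(y), x + 5*exp(-z), -exp(y) + 10*exp(-x)) ≠ 0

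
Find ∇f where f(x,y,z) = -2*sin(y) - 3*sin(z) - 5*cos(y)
(0, 5*sin(y) - 2*cos(y), -3*cos(z))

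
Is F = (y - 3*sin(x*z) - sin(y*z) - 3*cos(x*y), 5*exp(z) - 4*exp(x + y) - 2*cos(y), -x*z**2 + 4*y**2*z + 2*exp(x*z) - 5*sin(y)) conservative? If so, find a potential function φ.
No, ∇×F = (8*y*z - 5*exp(z) - 5*cos(y), -3*x*cos(x*z) - y*cos(y*z) + z**2 - 2*z*exp(x*z), -3*x*sin(x*y) + z*cos(y*z) - 4*exp(x + y) - 1) ≠ 0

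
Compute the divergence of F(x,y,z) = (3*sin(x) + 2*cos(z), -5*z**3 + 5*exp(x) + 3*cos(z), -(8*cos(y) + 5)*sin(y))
3*cos(x)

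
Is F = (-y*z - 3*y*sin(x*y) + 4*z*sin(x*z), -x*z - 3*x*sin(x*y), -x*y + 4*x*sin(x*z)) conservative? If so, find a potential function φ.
Yes, F is conservative. φ = -x*y*z + 3*cos(x*y) - 4*cos(x*z)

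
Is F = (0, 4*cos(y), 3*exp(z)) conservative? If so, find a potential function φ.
Yes, F is conservative. φ = 3*exp(z) + 4*sin(y)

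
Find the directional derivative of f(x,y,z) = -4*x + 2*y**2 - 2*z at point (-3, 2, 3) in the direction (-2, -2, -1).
-2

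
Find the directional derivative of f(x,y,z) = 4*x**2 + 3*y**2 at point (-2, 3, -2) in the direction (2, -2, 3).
-4*sqrt(17)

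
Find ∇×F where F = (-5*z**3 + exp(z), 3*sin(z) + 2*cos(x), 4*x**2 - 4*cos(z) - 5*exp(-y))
(-3*cos(z) + 5*exp(-y), -8*x - 15*z**2 + exp(z), -2*sin(x))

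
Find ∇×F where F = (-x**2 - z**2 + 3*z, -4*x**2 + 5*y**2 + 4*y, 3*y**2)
(6*y, 3 - 2*z, -8*x)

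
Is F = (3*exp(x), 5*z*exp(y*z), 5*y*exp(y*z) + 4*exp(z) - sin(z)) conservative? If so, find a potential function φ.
Yes, F is conservative. φ = 3*exp(x) + 4*exp(z) + 5*exp(y*z) + cos(z)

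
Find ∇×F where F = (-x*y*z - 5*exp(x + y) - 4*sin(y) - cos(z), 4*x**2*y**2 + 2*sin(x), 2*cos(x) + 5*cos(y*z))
(-5*z*sin(y*z), -x*y + 2*sin(x) + sin(z), 8*x*y**2 + x*z + 5*exp(x + y) + 2*cos(x) + 4*cos(y))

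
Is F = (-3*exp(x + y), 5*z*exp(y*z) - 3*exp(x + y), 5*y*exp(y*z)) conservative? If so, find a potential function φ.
Yes, F is conservative. φ = 5*exp(y*z) - 3*exp(x + y)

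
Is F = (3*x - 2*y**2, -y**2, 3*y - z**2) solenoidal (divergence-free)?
No, ∇·F = -2*y - 2*z + 3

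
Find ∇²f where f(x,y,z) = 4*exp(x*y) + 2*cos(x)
4*x**2*exp(x*y) + 4*y**2*exp(x*y) - 2*cos(x)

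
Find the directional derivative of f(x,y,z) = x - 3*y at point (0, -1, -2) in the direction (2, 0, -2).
sqrt(2)/2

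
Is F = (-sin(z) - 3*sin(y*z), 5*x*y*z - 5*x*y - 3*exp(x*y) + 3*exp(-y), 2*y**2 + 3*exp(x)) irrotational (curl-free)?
No, ∇×F = (y*(4 - 5*x), -3*y*cos(y*z) - 3*exp(x) - cos(z), 5*y*z - 3*y*exp(x*y) - 5*y + 3*z*cos(y*z))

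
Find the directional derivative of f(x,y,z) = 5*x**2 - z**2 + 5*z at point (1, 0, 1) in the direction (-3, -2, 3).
-21*sqrt(22)/22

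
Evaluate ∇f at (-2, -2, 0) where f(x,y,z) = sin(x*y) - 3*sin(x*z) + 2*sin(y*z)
(-2*cos(4), -2*cos(4), 2)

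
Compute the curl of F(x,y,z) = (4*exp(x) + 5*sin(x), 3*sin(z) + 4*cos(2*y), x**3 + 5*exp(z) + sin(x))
(-3*cos(z), -3*x**2 - cos(x), 0)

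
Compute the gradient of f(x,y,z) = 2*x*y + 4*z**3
(2*y, 2*x, 12*z**2)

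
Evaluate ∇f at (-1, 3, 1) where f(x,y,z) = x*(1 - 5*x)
(11, 0, 0)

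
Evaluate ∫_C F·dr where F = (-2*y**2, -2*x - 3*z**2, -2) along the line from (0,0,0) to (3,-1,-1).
4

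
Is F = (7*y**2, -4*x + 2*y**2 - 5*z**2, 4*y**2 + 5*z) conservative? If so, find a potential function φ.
No, ∇×F = (8*y + 10*z, 0, -14*y - 4) ≠ 0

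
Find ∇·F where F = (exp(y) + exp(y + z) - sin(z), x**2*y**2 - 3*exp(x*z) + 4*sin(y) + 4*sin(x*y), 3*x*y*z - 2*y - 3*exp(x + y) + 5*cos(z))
2*x**2*y + 3*x*y + 4*x*cos(x*y) - 5*sin(z) + 4*cos(y)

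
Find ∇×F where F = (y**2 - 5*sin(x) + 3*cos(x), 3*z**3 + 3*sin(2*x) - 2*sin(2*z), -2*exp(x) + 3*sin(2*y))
(-9*z**2 + 6*cos(2*y) + 4*cos(2*z), 2*exp(x), -2*y + 6*cos(2*x))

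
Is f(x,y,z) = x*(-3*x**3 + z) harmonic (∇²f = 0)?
No, ∇²f = -36*x**2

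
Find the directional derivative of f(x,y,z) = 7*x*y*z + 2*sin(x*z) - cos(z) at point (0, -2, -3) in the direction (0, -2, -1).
sqrt(5)*sin(3)/5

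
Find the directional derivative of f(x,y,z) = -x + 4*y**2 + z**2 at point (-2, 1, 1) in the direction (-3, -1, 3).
sqrt(19)/19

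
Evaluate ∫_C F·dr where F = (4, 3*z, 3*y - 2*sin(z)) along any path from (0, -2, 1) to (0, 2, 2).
-2*cos(1) + 2*cos(2) + 18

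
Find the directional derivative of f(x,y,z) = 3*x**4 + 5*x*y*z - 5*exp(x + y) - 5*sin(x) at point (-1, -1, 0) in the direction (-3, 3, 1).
sqrt(19)*(15*cos(1) + 41)/19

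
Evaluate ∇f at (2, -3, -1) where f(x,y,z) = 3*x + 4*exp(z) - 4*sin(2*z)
(3, 0, 4*exp(-1) - 8*cos(2))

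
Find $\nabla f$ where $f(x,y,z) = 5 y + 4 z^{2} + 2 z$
(0, 5, 8*z + 2)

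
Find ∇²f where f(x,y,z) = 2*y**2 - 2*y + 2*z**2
8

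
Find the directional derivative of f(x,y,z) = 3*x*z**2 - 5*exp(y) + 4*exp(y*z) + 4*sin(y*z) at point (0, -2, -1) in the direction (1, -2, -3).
sqrt(14)*(32*cos(2) - 2*sinh(2) + 3 + 18*cosh(2) + 24*exp(2))/14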